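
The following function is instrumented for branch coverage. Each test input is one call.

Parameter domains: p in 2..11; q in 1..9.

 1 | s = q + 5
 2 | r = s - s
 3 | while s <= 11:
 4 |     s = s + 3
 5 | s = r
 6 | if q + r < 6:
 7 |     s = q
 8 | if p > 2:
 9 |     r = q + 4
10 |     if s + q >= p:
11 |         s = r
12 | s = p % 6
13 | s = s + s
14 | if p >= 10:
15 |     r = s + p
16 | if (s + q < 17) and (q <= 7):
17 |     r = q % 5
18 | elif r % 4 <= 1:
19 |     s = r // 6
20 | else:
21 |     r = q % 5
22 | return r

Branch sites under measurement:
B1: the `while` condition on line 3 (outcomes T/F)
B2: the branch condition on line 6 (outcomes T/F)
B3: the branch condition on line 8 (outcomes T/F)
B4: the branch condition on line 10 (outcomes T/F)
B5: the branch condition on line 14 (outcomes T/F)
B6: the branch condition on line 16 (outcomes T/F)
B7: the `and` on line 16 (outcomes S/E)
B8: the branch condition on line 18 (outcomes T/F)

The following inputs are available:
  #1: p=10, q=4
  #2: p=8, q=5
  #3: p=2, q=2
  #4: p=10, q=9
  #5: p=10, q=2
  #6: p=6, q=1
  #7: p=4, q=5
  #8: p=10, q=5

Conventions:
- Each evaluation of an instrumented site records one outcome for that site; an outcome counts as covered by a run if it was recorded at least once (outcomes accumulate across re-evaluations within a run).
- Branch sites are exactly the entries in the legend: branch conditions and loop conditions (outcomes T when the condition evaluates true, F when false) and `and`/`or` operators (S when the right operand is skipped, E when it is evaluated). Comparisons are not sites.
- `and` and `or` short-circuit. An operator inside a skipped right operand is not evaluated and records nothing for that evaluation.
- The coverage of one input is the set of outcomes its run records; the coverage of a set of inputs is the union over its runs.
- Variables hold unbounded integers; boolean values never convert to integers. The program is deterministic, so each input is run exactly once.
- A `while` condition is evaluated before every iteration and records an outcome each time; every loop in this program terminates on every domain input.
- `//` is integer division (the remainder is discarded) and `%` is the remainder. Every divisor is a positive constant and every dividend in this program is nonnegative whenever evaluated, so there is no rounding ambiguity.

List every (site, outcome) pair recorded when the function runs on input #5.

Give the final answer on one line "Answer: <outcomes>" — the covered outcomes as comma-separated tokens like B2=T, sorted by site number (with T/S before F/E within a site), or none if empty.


Simulating input #5 (p=10, q=2) step by step:
  B1->T, B1->T, B1->F, B2->T, B3->T, B4->F, B5->T, B7->E, B6->T
collecting distinct outcomes: B1=T, B1=F, B2=T, B3=T, B4=F, B5=T, B6=T, B7=E
Answer: B1=T, B1=F, B2=T, B3=T, B4=F, B5=T, B6=T, B7=E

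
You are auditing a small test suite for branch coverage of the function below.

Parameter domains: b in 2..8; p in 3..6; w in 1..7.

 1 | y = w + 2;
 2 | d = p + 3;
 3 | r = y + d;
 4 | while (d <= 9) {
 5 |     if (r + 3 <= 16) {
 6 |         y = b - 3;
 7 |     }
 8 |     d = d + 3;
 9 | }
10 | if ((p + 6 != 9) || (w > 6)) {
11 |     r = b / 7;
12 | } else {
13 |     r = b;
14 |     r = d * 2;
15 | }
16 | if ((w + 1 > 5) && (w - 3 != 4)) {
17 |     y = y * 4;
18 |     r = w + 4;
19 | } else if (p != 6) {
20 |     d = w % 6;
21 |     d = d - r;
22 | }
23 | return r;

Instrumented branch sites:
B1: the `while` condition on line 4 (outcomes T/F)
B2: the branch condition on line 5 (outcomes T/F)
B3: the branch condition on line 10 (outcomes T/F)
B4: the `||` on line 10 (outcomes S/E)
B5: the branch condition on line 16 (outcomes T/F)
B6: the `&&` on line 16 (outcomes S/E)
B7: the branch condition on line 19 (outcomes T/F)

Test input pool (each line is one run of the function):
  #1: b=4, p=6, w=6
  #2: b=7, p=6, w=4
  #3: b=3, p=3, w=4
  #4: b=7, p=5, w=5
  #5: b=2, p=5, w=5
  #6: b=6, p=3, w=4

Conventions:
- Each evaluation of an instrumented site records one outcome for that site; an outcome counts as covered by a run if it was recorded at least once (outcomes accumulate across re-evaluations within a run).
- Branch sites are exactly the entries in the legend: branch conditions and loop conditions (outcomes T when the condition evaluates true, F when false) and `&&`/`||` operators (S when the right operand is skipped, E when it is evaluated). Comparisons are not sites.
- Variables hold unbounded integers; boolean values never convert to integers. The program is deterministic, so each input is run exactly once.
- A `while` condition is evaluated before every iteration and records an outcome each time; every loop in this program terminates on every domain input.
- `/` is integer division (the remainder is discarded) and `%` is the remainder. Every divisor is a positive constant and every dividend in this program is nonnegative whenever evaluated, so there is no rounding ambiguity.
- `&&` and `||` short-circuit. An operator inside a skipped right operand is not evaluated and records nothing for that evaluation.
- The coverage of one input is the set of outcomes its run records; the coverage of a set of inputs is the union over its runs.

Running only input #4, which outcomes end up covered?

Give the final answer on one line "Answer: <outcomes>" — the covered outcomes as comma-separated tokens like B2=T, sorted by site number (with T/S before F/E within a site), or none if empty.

Tracing the run of input #4 (b=7, p=5, w=5):
  B1->T, B2->F, B1->F, B4->S, B3->T, B6->E, B5->T
as a set, this run covers: B1=T, B1=F, B2=F, B3=T, B4=S, B5=T, B6=E

Answer: B1=T, B1=F, B2=F, B3=T, B4=S, B5=T, B6=E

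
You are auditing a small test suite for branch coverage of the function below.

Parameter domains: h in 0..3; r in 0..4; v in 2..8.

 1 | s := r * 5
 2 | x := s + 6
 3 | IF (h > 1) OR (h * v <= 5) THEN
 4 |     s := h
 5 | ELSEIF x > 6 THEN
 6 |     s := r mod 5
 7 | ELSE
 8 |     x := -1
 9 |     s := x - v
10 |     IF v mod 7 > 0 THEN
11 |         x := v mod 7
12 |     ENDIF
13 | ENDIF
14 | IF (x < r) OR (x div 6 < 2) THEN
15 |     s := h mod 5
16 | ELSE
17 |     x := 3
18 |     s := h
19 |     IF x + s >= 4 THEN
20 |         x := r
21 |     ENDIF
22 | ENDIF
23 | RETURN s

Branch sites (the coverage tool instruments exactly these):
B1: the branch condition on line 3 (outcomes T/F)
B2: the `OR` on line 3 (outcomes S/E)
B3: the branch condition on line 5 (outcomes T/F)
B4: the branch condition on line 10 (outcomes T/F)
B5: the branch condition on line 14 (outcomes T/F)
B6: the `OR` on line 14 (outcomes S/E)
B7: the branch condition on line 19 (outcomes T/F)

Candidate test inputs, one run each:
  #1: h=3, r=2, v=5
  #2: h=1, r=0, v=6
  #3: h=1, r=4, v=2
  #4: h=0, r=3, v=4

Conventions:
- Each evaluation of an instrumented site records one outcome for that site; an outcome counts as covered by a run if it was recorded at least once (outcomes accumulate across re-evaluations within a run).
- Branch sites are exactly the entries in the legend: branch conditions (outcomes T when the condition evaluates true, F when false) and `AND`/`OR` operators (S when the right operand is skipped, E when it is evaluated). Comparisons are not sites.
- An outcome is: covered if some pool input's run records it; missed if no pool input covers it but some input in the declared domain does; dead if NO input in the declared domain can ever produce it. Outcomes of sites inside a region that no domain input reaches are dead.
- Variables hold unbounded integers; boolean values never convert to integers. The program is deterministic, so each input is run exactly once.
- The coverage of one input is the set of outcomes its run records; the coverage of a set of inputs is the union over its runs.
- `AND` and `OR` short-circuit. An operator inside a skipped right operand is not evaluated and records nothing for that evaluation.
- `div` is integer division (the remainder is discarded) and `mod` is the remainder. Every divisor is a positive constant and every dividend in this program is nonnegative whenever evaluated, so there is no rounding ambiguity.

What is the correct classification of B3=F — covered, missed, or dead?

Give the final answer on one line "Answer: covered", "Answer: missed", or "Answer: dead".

B3=F is recorded by pool input(s) 2 -> covered

Answer: covered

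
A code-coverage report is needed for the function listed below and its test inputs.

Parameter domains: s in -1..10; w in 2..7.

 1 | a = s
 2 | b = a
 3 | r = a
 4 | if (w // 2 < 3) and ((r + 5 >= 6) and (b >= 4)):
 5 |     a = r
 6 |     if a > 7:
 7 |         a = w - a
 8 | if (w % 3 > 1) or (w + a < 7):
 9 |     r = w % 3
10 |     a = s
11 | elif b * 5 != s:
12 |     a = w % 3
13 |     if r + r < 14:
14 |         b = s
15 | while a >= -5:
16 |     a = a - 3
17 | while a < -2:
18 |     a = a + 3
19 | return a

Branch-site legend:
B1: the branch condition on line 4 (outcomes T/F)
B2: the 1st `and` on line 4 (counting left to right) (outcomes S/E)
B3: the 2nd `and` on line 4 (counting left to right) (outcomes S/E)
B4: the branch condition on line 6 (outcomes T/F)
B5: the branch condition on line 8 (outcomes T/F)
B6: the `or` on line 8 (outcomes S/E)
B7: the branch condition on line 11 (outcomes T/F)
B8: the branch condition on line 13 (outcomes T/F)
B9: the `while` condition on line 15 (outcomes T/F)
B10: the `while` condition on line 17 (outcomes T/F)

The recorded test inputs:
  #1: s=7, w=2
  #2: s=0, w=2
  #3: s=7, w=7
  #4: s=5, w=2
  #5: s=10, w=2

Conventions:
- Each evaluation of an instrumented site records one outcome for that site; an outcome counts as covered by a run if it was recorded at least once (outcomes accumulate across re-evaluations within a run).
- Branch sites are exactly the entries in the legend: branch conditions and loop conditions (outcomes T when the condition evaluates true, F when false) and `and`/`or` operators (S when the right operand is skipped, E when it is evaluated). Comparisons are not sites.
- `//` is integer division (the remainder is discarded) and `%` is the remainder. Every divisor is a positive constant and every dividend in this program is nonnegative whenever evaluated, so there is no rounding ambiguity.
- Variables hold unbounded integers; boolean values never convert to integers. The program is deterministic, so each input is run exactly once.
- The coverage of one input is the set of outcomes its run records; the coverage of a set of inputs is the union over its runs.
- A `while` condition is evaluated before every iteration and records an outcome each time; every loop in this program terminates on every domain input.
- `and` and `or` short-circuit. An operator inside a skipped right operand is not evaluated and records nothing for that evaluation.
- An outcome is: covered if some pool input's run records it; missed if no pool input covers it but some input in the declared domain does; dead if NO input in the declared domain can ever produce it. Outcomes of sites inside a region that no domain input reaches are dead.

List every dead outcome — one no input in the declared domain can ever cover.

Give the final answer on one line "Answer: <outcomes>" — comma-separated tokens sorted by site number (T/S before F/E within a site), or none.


sweeping the full domain (72 inputs) for each outcome:
  reachable outcomes have witnesses, e.g. B1=T (e.g. s=4, w=2), B1=F (e.g. s=-1, w=2), B2=S (e.g. s=-1, w=6), B2=E (e.g. s=-1, w=2)
Answer: none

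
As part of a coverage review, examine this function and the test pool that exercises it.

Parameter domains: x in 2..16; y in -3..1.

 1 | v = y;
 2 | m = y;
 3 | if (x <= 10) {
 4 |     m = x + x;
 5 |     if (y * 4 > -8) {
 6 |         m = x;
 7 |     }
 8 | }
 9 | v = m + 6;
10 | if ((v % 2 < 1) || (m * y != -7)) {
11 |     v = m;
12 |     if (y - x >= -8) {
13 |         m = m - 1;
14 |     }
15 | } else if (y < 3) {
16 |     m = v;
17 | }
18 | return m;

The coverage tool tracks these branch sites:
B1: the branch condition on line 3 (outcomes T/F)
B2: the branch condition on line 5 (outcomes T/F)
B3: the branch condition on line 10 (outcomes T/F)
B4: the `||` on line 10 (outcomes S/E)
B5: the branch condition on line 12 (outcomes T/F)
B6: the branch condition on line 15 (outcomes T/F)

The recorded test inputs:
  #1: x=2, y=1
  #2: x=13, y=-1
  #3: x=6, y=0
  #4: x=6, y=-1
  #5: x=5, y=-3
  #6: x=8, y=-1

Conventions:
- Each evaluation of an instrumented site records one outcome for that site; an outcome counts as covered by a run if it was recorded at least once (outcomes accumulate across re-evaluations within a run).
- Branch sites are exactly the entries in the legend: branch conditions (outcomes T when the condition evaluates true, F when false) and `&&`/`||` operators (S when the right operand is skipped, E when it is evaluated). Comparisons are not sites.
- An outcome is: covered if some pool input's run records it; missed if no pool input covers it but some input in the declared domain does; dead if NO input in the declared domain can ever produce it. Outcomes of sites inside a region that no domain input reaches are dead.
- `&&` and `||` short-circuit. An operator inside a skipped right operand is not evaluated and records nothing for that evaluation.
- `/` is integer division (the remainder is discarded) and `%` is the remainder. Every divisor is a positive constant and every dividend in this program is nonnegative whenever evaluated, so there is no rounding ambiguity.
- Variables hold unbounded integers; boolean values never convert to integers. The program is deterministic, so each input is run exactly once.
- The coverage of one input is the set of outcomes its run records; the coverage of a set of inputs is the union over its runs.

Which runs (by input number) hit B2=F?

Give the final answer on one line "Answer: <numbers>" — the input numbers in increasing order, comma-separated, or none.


input #1 (x=2, y=1): does not produce B2=F
input #2 (x=13, y=-1): does not produce B2=F
input #3 (x=6, y=0): does not produce B2=F
input #4 (x=6, y=-1): does not produce B2=F
input #5 (x=5, y=-3): produces B2=F
input #6 (x=8, y=-1): does not produce B2=F
Answer: 5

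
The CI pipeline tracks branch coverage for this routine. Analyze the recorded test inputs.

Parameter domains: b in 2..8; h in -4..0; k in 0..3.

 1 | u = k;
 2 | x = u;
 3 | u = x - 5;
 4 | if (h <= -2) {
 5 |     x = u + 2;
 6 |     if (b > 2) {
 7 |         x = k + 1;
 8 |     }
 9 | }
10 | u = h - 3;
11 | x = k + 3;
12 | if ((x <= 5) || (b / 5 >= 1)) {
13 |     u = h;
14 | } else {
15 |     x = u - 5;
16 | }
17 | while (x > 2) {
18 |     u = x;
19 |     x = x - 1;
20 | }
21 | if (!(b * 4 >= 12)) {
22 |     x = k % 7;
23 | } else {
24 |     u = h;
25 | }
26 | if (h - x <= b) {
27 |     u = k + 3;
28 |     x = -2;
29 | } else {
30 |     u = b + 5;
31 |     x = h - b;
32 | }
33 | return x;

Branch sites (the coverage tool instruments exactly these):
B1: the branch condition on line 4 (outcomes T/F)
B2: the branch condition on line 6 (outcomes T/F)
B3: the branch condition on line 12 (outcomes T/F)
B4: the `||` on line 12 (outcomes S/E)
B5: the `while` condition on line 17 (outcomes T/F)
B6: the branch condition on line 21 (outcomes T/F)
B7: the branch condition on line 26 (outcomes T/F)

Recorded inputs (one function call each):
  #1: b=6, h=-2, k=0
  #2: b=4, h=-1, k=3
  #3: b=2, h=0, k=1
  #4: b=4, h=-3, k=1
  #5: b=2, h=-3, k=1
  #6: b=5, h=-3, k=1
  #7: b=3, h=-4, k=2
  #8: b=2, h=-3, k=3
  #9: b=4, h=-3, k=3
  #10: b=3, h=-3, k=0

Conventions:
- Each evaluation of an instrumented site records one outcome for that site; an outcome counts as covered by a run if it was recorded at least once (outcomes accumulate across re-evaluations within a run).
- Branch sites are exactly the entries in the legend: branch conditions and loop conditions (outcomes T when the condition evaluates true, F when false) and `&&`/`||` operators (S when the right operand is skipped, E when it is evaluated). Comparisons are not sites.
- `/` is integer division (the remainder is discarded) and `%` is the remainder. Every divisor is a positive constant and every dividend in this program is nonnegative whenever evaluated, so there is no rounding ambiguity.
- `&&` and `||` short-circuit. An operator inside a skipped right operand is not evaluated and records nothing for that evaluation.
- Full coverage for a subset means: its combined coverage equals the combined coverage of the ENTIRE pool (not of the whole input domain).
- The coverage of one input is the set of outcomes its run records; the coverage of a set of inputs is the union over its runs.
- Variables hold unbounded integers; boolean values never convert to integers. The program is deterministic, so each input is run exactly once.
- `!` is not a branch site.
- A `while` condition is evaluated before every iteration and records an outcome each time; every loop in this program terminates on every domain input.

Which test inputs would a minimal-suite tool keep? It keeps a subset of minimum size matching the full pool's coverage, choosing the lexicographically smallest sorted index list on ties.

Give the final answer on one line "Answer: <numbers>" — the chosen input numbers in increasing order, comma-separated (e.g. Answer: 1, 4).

input #1, b=6, h=-2, k=0: events B1->T, B2->T, B4->S, B3->T, B5->T, B5->F, B6->F, B7->T; outcomes B1=T, B2=T, B3=T, B4=S, B5=T, B5=F, B6=F, B7=T
input #2, b=4, h=-1, k=3: events B1->F, B4->E, B3->F, B5->F, B6->F, B7->F; outcomes B1=F, B3=F, B4=E, B5=F, B6=F, B7=F
input #3, b=2, h=0, k=1: events B1->F, B4->S, B3->T, B5->T, B5->T, B5->F, B6->T, B7->T; outcomes B1=F, B3=T, B4=S, B5=T, B5=F, B6=T, B7=T
input #4, b=4, h=-3, k=1: events B1->T, B2->T, B4->S, B3->T, B5->T, B5->T, B5->F, B6->F, B7->T; outcomes B1=T, B2=T, B3=T, B4=S, B5=T, B5=F, B6=F, B7=T
input #5, b=2, h=-3, k=1: events B1->T, B2->F, B4->S, B3->T, B5->T, B5->T, B5->F, B6->T, B7->T; outcomes B1=T, B2=F, B3=T, B4=S, B5=T, B5=F, B6=T, B7=T
input #6, b=5, h=-3, k=1: events B1->T, B2->T, B4->S, B3->T, B5->T, B5->T, B5->F, B6->F, B7->T; outcomes B1=T, B2=T, B3=T, B4=S, B5=T, B5=F, B6=F, B7=T
input #7, b=3, h=-4, k=2: events B1->T, B2->T, B4->S, B3->T, B5->T, B5->T, B5->T, B5->F, B6->F, B7->T; outcomes B1=T, B2=T, B3=T, B4=S, B5=T, B5=F, B6=F, B7=T
input #8, b=2, h=-3, k=3: events B1->T, B2->F, B4->E, B3->F, B5->F, B6->T, B7->T; outcomes B1=T, B2=F, B3=F, B4=E, B5=F, B6=T, B7=T
input #9, b=4, h=-3, k=3: events B1->T, B2->T, B4->E, B3->F, B5->F, B6->F, B7->F; outcomes B1=T, B2=T, B3=F, B4=E, B5=F, B6=F, B7=F
input #10, b=3, h=-3, k=0: events B1->T, B2->T, B4->S, B3->T, B5->T, B5->F, B6->F, B7->T; outcomes B1=T, B2=T, B3=T, B4=S, B5=T, B5=F, B6=F, B7=T
the full pool covers 14 outcomes: B1=T, B1=F, B2=T, B2=F, B3=T, B3=F, B4=S, B4=E, B5=T, B5=F, B6=T, B6=F, B7=T, B7=F
checked all size-1 subsets: none covers 14 outcomes (max 8/14)
checked all size-2 subsets: none covers 14 outcomes (max 13/14)
the canonical winner is {1, 2, 5}: size 3, full 14-outcome coverage, earliest index list among size-3 covers

Answer: 1, 2, 5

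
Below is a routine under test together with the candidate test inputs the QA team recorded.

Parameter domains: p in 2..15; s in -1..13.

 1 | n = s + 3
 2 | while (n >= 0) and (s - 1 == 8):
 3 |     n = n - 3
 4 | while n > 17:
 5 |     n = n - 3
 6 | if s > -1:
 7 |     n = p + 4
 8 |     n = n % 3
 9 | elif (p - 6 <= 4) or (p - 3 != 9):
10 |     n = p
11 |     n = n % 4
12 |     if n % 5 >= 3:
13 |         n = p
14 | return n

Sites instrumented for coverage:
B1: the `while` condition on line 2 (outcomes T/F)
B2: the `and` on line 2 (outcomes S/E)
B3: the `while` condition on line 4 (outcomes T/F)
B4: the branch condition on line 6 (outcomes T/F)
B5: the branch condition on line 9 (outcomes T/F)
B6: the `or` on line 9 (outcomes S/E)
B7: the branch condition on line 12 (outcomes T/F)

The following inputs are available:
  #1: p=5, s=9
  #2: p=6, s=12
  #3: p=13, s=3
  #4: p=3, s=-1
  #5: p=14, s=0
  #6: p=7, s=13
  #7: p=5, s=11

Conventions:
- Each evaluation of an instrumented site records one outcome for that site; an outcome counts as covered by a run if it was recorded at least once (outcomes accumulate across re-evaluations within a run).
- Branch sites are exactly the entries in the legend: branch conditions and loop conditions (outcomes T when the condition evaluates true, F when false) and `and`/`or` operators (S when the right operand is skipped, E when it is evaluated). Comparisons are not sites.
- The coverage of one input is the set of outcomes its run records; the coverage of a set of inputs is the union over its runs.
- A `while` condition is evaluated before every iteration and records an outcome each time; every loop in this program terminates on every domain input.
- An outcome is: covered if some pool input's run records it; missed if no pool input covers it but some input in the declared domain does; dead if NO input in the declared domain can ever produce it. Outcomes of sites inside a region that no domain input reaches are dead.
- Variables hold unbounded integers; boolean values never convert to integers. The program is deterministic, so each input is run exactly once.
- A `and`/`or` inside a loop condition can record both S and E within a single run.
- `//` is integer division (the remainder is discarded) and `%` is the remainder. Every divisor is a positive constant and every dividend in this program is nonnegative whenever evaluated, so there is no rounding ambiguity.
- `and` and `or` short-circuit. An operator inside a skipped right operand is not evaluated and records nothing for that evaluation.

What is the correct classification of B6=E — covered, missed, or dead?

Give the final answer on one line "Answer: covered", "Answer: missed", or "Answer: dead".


no pool input records B6=E
but domain input (p=11, s=-1) does record it -> reachable, so missed
Answer: missed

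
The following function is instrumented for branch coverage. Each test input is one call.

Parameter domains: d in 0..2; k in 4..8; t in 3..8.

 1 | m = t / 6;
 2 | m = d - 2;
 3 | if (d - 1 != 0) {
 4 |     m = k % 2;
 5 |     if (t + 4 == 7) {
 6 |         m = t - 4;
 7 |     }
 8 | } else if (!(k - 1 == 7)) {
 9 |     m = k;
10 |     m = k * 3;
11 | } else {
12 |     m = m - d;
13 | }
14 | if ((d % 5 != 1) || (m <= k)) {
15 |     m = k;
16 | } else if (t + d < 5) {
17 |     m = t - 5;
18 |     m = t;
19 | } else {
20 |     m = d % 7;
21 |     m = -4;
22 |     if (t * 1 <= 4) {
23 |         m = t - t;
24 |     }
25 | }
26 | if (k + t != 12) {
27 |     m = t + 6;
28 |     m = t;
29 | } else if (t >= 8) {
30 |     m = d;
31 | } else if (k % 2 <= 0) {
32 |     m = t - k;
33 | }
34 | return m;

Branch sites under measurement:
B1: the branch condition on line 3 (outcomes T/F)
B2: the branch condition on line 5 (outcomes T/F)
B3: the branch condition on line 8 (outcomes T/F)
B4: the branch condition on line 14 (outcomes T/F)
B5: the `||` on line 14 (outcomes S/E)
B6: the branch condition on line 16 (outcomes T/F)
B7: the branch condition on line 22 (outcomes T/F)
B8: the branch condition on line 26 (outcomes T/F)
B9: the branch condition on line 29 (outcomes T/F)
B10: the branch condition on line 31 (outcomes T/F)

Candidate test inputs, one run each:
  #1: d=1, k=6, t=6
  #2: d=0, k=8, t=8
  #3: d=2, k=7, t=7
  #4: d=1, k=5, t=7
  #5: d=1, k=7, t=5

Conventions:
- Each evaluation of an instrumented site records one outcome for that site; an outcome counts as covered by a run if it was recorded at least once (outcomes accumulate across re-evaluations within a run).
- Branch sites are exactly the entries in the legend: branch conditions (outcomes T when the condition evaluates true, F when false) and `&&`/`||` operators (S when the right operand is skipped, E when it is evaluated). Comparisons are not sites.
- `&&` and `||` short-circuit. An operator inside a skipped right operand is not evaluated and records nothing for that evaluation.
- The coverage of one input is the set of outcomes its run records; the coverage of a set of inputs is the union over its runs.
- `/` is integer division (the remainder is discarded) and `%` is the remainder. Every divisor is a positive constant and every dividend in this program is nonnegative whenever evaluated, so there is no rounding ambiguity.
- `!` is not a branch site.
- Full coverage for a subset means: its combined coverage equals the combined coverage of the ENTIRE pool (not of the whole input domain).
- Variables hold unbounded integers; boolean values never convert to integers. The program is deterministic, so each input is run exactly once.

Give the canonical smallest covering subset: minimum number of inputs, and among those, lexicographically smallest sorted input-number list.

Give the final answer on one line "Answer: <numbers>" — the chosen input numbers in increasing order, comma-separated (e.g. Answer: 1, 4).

#1 (d=1, k=6, t=6) -> B1->F, B3->T, B5->E, B4->F, B6->F, B7->F, B8->F, B9->F, B10->T; covered: B1=F, B3=T, B4=F, B5=E, B6=F, B7=F, B8=F, B9=F, B10=T
#2 (d=0, k=8, t=8) -> B1->T, B2->F, B5->S, B4->T, B8->T; covered: B1=T, B2=F, B4=T, B5=S, B8=T
#3 (d=2, k=7, t=7) -> B1->T, B2->F, B5->S, B4->T, B8->T; covered: B1=T, B2=F, B4=T, B5=S, B8=T
#4 (d=1, k=5, t=7) -> B1->F, B3->T, B5->E, B4->F, B6->F, B7->F, B8->F, B9->F, B10->F; covered: B1=F, B3=T, B4=F, B5=E, B6=F, B7=F, B8=F, B9=F, B10=F
#5 (d=1, k=7, t=5) -> B1->F, B3->T, B5->E, B4->F, B6->F, B7->F, B8->F, B9->F, B10->F; covered: B1=F, B3=T, B4=F, B5=E, B6=F, B7=F, B8=F, B9=F, B10=F
pool-wide coverage (15 outcomes): B1=T, B1=F, B2=F, B3=T, B4=T, B4=F, B5=S, B5=E, B6=F, B7=F, B8=T, B8=F, B9=F, B10=T, B10=F
every size-1 subset falls short of the 15 outcomes (best: 9/15)
every size-2 subset falls short of the 15 outcomes (best: 14/15)
size 3: inputs {1, 2, 4} cover all 15 outcomes, and no lexicographically smaller subset of this size does

Answer: 1, 2, 4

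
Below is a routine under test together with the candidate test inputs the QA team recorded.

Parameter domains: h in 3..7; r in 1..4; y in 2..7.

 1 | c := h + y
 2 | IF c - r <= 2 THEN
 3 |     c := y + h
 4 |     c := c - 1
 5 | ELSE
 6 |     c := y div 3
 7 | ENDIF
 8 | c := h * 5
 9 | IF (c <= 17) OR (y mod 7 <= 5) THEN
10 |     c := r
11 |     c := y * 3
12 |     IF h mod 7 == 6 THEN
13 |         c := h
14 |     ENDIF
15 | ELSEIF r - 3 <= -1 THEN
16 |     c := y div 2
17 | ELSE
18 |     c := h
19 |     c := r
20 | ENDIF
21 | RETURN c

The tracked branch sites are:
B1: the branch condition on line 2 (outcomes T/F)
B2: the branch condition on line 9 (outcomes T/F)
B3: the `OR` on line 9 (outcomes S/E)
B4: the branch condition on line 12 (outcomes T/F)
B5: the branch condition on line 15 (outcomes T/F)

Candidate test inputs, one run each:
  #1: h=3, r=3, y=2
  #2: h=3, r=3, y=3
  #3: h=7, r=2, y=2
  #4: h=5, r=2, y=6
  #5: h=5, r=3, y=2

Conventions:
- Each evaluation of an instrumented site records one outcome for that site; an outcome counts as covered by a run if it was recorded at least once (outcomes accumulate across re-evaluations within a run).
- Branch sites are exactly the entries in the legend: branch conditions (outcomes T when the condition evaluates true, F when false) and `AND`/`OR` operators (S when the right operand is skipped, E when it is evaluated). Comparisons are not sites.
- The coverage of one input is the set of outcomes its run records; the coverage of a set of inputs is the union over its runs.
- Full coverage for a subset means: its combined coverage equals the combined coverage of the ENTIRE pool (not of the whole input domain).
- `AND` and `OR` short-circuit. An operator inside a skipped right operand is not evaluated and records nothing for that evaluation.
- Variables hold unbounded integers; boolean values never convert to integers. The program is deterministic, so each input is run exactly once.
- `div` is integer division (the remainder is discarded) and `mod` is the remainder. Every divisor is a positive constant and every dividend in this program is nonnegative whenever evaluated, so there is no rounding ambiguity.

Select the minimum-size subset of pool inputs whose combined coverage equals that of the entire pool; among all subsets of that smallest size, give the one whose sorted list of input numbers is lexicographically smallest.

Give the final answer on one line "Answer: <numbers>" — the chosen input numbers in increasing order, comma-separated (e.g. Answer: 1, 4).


test 1 (h=3, r=3, y=2) fires B1->T, B3->S, B2->T, B4->F; hits B1=T, B2=T, B3=S, B4=F
test 2 (h=3, r=3, y=3) fires B1->F, B3->S, B2->T, B4->F; hits B1=F, B2=T, B3=S, B4=F
test 3 (h=7, r=2, y=2) fires B1->F, B3->E, B2->T, B4->F; hits B1=F, B2=T, B3=E, B4=F
test 4 (h=5, r=2, y=6) fires B1->F, B3->E, B2->F, B5->T; hits B1=F, B2=F, B3=E, B5=T
test 5 (h=5, r=3, y=2) fires B1->F, B3->E, B2->T, B4->F; hits B1=F, B2=T, B3=E, B4=F
union over all inputs: B1=T, B1=F, B2=T, B2=F, B3=S, B3=E, B4=F, B5=T (8 outcomes)
no size-1 subset reaches all 8 outcomes (best union: 4/8)
at size 2, {1, 4} reaches all 8 outcomes; every lexicographically earlier size-2 subset fails
Answer: 1, 4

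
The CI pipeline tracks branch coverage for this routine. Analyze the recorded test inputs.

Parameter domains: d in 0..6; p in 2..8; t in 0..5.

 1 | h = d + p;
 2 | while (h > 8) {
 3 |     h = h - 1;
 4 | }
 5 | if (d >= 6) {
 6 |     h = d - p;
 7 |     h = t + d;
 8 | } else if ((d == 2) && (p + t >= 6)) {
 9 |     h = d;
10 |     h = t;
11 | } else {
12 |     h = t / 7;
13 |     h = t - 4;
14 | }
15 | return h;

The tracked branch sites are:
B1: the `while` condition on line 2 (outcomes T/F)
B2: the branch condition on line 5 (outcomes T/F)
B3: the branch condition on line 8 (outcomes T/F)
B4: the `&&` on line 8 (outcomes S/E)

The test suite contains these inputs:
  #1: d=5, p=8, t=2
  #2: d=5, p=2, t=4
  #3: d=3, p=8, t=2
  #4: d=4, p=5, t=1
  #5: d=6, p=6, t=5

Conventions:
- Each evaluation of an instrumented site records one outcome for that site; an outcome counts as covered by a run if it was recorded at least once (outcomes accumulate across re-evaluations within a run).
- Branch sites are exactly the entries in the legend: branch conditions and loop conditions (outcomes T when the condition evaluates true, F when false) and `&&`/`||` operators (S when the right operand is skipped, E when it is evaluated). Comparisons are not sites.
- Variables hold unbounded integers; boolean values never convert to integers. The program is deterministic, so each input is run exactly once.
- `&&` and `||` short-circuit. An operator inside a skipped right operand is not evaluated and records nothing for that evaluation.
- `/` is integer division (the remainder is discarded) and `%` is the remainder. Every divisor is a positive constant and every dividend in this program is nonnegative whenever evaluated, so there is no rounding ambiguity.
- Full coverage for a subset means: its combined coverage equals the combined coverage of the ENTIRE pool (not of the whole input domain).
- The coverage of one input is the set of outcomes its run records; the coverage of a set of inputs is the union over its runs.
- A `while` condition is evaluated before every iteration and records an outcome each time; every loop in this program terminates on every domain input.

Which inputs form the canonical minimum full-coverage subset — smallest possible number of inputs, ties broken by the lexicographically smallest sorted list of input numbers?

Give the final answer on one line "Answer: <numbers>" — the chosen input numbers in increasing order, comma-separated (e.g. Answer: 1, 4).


#1 (d=5, p=8, t=2) -> B1->T, B1->T, B1->T, B1->T, B1->T, B1->F, B2->F, B4->S, B3->F; covered: B1=T, B1=F, B2=F, B3=F, B4=S
#2 (d=5, p=2, t=4) -> B1->F, B2->F, B4->S, B3->F; covered: B1=F, B2=F, B3=F, B4=S
#3 (d=3, p=8, t=2) -> B1->T, B1->T, B1->T, B1->F, B2->F, B4->S, B3->F; covered: B1=T, B1=F, B2=F, B3=F, B4=S
#4 (d=4, p=5, t=1) -> B1->T, B1->F, B2->F, B4->S, B3->F; covered: B1=T, B1=F, B2=F, B3=F, B4=S
#5 (d=6, p=6, t=5) -> B1->T, B1->T, B1->T, B1->T, B1->F, B2->T; covered: B1=T, B1=F, B2=T
pool-wide coverage (6 outcomes): B1=T, B1=F, B2=T, B2=F, B3=F, B4=S
size 1 is not enough: best union over all size-1 subsets is 5/6
size 2: inputs {1, 5} cover all 6 outcomes, and no lexicographically smaller subset of this size does
Answer: 1, 5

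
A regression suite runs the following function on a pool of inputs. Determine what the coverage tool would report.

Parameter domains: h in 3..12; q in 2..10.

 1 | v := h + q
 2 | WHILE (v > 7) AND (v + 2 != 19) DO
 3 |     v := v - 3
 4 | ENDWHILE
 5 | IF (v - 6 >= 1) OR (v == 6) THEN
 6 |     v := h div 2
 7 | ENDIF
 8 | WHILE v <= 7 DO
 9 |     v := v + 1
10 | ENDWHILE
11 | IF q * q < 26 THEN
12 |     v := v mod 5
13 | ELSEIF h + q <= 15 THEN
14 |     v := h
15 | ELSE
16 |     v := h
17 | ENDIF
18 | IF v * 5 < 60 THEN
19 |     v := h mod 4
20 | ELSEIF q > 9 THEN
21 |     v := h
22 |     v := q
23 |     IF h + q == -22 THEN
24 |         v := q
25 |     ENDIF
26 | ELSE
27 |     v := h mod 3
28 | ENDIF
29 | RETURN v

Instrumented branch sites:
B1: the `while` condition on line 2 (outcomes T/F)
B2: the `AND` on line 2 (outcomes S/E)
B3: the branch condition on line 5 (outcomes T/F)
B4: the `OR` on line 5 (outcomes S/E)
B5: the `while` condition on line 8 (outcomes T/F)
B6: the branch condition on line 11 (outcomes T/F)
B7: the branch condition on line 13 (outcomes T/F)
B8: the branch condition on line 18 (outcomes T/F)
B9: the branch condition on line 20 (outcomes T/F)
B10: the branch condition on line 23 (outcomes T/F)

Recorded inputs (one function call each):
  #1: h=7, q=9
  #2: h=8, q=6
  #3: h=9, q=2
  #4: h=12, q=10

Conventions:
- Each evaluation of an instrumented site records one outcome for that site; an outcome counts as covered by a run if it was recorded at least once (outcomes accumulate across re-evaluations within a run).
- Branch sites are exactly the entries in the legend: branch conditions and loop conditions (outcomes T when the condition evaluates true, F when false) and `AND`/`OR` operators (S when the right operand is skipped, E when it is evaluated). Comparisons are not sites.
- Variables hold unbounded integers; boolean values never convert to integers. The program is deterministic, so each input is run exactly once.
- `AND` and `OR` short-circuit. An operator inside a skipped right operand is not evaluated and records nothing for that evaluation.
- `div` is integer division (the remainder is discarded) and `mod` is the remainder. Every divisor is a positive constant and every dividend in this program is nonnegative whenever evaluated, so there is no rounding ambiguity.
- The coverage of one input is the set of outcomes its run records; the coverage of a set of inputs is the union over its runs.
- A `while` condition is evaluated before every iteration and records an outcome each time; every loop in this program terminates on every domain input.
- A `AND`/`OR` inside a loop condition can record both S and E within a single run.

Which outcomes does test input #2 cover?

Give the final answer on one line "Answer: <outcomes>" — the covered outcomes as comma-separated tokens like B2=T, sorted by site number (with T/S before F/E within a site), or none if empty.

Simulating input #2 (h=8, q=6) step by step:
  B2->E, B1->T, B2->E, B1->T, B2->E, B1->T, B2->S, B1->F, B4->E, B3->F
  B5->T, B5->T, B5->T, B5->F, B6->F, B7->T, B8->T
as a set, this run covers: B1=T, B1=F, B2=S, B2=E, B3=F, B4=E, B5=T, B5=F, B6=F, B7=T, B8=T

Answer: B1=T, B1=F, B2=S, B2=E, B3=F, B4=E, B5=T, B5=F, B6=F, B7=T, B8=T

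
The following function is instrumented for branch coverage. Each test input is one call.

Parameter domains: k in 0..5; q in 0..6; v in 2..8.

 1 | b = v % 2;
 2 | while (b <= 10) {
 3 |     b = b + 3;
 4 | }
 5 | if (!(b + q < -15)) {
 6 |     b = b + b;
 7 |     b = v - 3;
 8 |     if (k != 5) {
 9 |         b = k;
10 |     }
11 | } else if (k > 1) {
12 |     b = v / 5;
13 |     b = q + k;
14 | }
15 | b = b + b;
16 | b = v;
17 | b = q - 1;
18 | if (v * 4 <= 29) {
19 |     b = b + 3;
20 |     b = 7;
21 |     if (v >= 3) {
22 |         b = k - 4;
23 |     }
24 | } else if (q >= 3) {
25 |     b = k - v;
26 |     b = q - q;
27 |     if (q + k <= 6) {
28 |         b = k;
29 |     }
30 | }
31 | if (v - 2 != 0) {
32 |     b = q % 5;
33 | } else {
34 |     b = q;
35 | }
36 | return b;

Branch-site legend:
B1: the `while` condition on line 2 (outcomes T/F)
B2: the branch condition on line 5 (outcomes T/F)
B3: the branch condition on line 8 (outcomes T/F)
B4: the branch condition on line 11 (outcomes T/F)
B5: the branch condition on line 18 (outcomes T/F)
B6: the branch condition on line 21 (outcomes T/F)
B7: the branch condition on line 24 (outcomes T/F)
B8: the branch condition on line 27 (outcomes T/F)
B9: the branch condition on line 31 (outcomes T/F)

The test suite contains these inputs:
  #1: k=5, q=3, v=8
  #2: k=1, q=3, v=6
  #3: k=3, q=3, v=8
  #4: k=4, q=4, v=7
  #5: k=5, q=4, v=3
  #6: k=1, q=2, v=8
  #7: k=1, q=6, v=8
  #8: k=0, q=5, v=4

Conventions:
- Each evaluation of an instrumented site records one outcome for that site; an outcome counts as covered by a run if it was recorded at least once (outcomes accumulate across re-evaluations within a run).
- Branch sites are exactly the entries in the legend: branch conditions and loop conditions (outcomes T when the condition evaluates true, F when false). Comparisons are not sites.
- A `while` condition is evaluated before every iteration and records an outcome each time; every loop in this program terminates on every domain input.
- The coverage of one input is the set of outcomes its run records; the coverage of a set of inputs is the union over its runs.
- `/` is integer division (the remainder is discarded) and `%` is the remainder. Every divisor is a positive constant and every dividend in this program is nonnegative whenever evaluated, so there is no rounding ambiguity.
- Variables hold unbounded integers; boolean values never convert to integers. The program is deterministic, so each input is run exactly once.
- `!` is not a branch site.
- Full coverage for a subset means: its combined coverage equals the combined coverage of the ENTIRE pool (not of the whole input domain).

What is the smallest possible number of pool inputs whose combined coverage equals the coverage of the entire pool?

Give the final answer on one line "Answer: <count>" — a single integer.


input #1, k=5, q=3, v=8: events B1->T, B1->T, B1->T, B1->T, B1->F, B2->T, B3->F, B5->F, B7->T, B8->F, B9->T; outcomes B1=T, B1=F, B2=T, B3=F, B5=F, B7=T, B8=F, B9=T
input #2, k=1, q=3, v=6: events B1->T, B1->T, B1->T, B1->T, B1->F, B2->T, B3->T, B5->T, B6->T, B9->T; outcomes B1=T, B1=F, B2=T, B3=T, B5=T, B6=T, B9=T
input #3, k=3, q=3, v=8: events B1->T, B1->T, B1->T, B1->T, B1->F, B2->T, B3->T, B5->F, B7->T, B8->T, B9->T; outcomes B1=T, B1=F, B2=T, B3=T, B5=F, B7=T, B8=T, B9=T
input #4, k=4, q=4, v=7: events B1->T, B1->T, B1->T, B1->T, B1->F, B2->T, B3->T, B5->T, B6->T, B9->T; outcomes B1=T, B1=F, B2=T, B3=T, B5=T, B6=T, B9=T
input #5, k=5, q=4, v=3: events B1->T, B1->T, B1->T, B1->T, B1->F, B2->T, B3->F, B5->T, B6->T, B9->T; outcomes B1=T, B1=F, B2=T, B3=F, B5=T, B6=T, B9=T
input #6, k=1, q=2, v=8: events B1->T, B1->T, B1->T, B1->T, B1->F, B2->T, B3->T, B5->F, B7->F, B9->T; outcomes B1=T, B1=F, B2=T, B3=T, B5=F, B7=F, B9=T
input #7, k=1, q=6, v=8: events B1->T, B1->T, B1->T, B1->T, B1->F, B2->T, B3->T, B5->F, B7->T, B8->F, B9->T; outcomes B1=T, B1=F, B2=T, B3=T, B5=F, B7=T, B8=F, B9=T
input #8, k=0, q=5, v=4: events B1->T, B1->T, B1->T, B1->T, B1->F, B2->T, B3->T, B5->T, B6->T, B9->T; outcomes B1=T, B1=F, B2=T, B3=T, B5=T, B6=T, B9=T
together the pool reaches 13 outcomes: B1=T, B1=F, B2=T, B3=T, B3=F, B5=T, B5=F, B6=T, B7=T, B7=F, B8=T, B8=F, B9=T
every size-1 subset falls short of the 13 outcomes (best: 8/13)
every size-2 subset falls short of the 13 outcomes (best: 11/13)
every size-3 subset falls short of the 13 outcomes (best: 12/13)
size 4: inputs {1, 2, 3, 6} cover all 13 outcomes, and no lexicographically smaller subset of this size does
Answer: 4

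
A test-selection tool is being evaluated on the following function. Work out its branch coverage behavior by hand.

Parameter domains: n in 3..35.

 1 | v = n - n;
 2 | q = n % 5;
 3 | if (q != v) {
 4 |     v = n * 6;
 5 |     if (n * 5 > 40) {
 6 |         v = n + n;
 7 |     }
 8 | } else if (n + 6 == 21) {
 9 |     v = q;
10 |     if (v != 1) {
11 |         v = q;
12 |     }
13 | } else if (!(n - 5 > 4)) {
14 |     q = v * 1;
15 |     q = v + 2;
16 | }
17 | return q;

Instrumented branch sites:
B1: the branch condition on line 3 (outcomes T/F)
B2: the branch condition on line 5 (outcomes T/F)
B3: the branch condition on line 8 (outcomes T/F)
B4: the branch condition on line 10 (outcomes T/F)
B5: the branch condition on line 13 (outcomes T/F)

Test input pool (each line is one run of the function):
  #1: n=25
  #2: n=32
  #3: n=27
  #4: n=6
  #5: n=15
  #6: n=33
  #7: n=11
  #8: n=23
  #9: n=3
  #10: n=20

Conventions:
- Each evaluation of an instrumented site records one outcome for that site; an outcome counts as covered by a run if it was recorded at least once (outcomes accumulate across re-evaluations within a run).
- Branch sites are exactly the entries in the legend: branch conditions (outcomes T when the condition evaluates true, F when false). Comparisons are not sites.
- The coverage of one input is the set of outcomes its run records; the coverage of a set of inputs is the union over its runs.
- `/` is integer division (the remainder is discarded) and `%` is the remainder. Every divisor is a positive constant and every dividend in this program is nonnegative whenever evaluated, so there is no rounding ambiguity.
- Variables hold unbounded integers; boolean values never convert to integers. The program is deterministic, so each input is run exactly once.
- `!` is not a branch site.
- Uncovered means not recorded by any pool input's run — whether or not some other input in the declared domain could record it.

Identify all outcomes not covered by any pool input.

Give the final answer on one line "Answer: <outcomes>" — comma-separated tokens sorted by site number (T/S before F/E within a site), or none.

input #1, n=25: outcomes B1=F, B3=F, B5=F
input #2, n=32: outcomes B1=T, B2=T
input #3, n=27: outcomes B1=T, B2=T
input #4, n=6: outcomes B1=T, B2=F
input #5, n=15: outcomes B1=F, B3=T, B4=T
input #6, n=33: outcomes B1=T, B2=T
input #7, n=11: outcomes B1=T, B2=T
input #8, n=23: outcomes B1=T, B2=T
input #9, n=3: outcomes B1=T, B2=F
input #10, n=20: outcomes B1=F, B3=F, B5=F
union over the pool: B1=T, B1=F, B2=T, B2=F, B3=T, B3=F, B4=T, B5=F
uncovered (2 of 10): B4=F, B5=T

Answer: B4=F, B5=T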